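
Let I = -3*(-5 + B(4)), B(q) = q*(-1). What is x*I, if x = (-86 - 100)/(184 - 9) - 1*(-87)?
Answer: 406053/175 ≈ 2320.3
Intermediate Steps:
B(q) = -q
x = 15039/175 (x = -186/175 + 87 = 15039/175 ≈ 85.937)
I = 27 (I = -3*(-5 - 1*4) = -3*(-5 - 4) = -3*(-9) = 27)
x*I = (15039/175)*27 = 406053/175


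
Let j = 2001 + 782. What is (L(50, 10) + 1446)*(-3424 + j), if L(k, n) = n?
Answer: -933296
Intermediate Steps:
j = 2783
(L(50, 10) + 1446)*(-3424 + j) = (10 + 1446)*(-3424 + 2783) = 1456*(-641) = -933296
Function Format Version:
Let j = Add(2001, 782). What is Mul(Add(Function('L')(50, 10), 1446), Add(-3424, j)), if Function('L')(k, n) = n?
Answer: -933296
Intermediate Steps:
j = 2783
Mul(Add(Function('L')(50, 10), 1446), Add(-3424, j)) = Mul(Add(10, 1446), Add(-3424, 2783)) = Mul(1456, -641) = -933296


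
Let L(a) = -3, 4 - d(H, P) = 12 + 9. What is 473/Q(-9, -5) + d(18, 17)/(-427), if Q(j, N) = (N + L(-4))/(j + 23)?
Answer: -1413729/1708 ≈ -827.71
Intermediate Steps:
d(H, P) = -17 (d(H, P) = 4 - (12 + 9) = 4 - 1*21 = 4 - 21 = -17)
Q(j, N) = (-3 + N)/(23 + j) (Q(j, N) = (N - 3)/(j + 23) = (-3 + N)/(23 + j))
473/Q(-9, -5) + d(18, 17)/(-427) = 473/(((-3 - 5)/(23 - 9))) - 17/(-427) = 473/((-8/14)) - 17*(-1/427) = 473/(((1/14)*(-8))) + 17/427 = 473/(-4/7) + 17/427 = 473*(-7/4) + 17/427 = -3311/4 + 17/427 = -1413729/1708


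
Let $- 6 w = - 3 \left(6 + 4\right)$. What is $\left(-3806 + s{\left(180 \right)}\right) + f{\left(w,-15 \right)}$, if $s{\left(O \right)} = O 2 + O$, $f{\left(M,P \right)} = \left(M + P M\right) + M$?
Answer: $-3331$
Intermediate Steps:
$w = 5$ ($w = - \frac{\left(-3\right) \left(6 + 4\right)}{6} = - \frac{\left(-3\right) 10}{6} = \left(- \frac{1}{6}\right) \left(-30\right) = 5$)
$f{\left(M,P \right)} = 2 M + M P$ ($f{\left(M,P \right)} = \left(M + M P\right) + M = 2 M + M P$)
$s{\left(O \right)} = 3 O$ ($s{\left(O \right)} = 2 O + O = 3 O$)
$\left(-3806 + s{\left(180 \right)}\right) + f{\left(w,-15 \right)} = \left(-3806 + 3 \cdot 180\right) + 5 \left(2 - 15\right) = \left(-3806 + 540\right) + 5 \left(-13\right) = -3266 - 65 = -3331$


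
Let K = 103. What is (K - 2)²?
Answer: 10201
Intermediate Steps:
(K - 2)² = (103 - 2)² = 101² = 10201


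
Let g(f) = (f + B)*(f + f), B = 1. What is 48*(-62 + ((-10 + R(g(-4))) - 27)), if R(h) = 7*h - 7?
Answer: 2976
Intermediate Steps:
g(f) = 2*f*(1 + f) (g(f) = (f + 1)*(f + f) = (1 + f)*(2*f) = 2*f*(1 + f))
R(h) = -7 + 7*h
48*(-62 + ((-10 + R(g(-4))) - 27)) = 48*(-62 + ((-10 + (-7 + 7*(2*(-4)*(1 - 4)))) - 27)) = 48*(-62 + ((-10 + (-7 + 7*(2*(-4)*(-3)))) - 27)) = 48*(-62 + ((-10 + (-7 + 7*24)) - 27)) = 48*(-62 + ((-10 + (-7 + 168)) - 27)) = 48*(-62 + ((-10 + 161) - 27)) = 48*(-62 + (151 - 27)) = 48*(-62 + 124) = 48*62 = 2976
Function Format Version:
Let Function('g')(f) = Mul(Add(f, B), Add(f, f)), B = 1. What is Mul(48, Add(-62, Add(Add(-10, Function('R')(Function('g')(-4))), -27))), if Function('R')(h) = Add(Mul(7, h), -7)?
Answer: 2976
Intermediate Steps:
Function('g')(f) = Mul(2, f, Add(1, f)) (Function('g')(f) = Mul(Add(f, 1), Add(f, f)) = Mul(Add(1, f), Mul(2, f)) = Mul(2, f, Add(1, f)))
Function('R')(h) = Add(-7, Mul(7, h))
Mul(48, Add(-62, Add(Add(-10, Function('R')(Function('g')(-4))), -27))) = Mul(48, Add(-62, Add(Add(-10, Add(-7, Mul(7, Mul(2, -4, Add(1, -4))))), -27))) = Mul(48, Add(-62, Add(Add(-10, Add(-7, Mul(7, Mul(2, -4, -3)))), -27))) = Mul(48, Add(-62, Add(Add(-10, Add(-7, Mul(7, 24))), -27))) = Mul(48, Add(-62, Add(Add(-10, Add(-7, 168)), -27))) = Mul(48, Add(-62, Add(Add(-10, 161), -27))) = Mul(48, Add(-62, Add(151, -27))) = Mul(48, Add(-62, 124)) = Mul(48, 62) = 2976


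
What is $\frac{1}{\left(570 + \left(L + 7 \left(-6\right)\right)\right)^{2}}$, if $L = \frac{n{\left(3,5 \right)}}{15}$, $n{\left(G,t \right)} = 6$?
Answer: $\frac{25}{6980164} \approx 3.5816 \cdot 10^{-6}$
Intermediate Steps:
$L = \frac{2}{5}$ ($L = \frac{6}{15} = 6 \cdot \frac{1}{15} = \frac{2}{5} \approx 0.4$)
$\frac{1}{\left(570 + \left(L + 7 \left(-6\right)\right)\right)^{2}} = \frac{1}{\left(570 + \left(\frac{2}{5} + 7 \left(-6\right)\right)\right)^{2}} = \frac{1}{\left(570 + \left(\frac{2}{5} - 42\right)\right)^{2}} = \frac{1}{\left(570 - \frac{208}{5}\right)^{2}} = \frac{1}{\left(\frac{2642}{5}\right)^{2}} = \frac{1}{\frac{6980164}{25}} = \frac{25}{6980164}$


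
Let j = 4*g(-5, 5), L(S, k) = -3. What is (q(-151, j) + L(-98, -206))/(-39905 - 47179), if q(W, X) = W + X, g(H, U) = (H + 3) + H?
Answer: 91/43542 ≈ 0.0020899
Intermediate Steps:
g(H, U) = 3 + 2*H (g(H, U) = (3 + H) + H = 3 + 2*H)
j = -28 (j = 4*(3 + 2*(-5)) = 4*(3 - 10) = 4*(-7) = -28)
(q(-151, j) + L(-98, -206))/(-39905 - 47179) = ((-151 - 28) - 3)/(-39905 - 47179) = (-179 - 3)/(-87084) = -182*(-1/87084) = 91/43542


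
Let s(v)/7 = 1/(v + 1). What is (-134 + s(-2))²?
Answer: 19881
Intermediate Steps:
s(v) = 7/(1 + v) (s(v) = 7/(v + 1) = 7/(1 + v))
(-134 + s(-2))² = (-134 + 7/(1 - 2))² = (-134 + 7/(-1))² = (-134 + 7*(-1))² = (-134 - 7)² = (-141)² = 19881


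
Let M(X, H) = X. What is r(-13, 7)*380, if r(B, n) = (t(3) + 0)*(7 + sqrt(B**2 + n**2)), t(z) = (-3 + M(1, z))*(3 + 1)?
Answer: -21280 - 3040*sqrt(218) ≈ -66165.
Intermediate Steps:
t(z) = -8 (t(z) = (-3 + 1)*(3 + 1) = -2*4 = -8)
r(B, n) = -56 - 8*sqrt(B**2 + n**2) (r(B, n) = (-8 + 0)*(7 + sqrt(B**2 + n**2)) = -8*(7 + sqrt(B**2 + n**2)) = -56 - 8*sqrt(B**2 + n**2))
r(-13, 7)*380 = (-56 - 8*sqrt((-13)**2 + 7**2))*380 = (-56 - 8*sqrt(169 + 49))*380 = (-56 - 8*sqrt(218))*380 = -21280 - 3040*sqrt(218)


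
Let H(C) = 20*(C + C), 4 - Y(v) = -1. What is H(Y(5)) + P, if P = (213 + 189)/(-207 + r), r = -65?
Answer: 26999/136 ≈ 198.52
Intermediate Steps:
Y(v) = 5 (Y(v) = 4 - 1*(-1) = 4 + 1 = 5)
H(C) = 40*C (H(C) = 20*(2*C) = 40*C)
P = -201/136 (P = (213 + 189)/(-207 - 65) = 402/(-272) = 402*(-1/272) = -201/136 ≈ -1.4779)
H(Y(5)) + P = 40*5 - 201/136 = 200 - 201/136 = 26999/136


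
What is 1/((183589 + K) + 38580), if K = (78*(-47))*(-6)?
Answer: 1/244165 ≈ 4.0956e-6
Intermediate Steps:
K = 21996 (K = -3666*(-6) = 21996)
1/((183589 + K) + 38580) = 1/((183589 + 21996) + 38580) = 1/(205585 + 38580) = 1/244165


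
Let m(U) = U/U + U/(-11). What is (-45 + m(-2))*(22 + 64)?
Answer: -41452/11 ≈ -3768.4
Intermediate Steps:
m(U) = 1 - U/11 (m(U) = 1 + U*(-1/11) = 1 - U/11)
(-45 + m(-2))*(22 + 64) = (-45 + (1 - 1/11*(-2)))*(22 + 64) = (-45 + (1 + 2/11))*86 = (-45 + 13/11)*86 = -482/11*86 = -41452/11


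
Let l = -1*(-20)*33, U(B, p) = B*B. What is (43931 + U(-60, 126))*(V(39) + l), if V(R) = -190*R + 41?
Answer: -318885479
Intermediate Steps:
U(B, p) = B²
V(R) = 41 - 190*R
l = 660 (l = 20*33 = 660)
(43931 + U(-60, 126))*(V(39) + l) = (43931 + (-60)²)*((41 - 190*39) + 660) = (43931 + 3600)*((41 - 7410) + 660) = 47531*(-7369 + 660) = 47531*(-6709) = -318885479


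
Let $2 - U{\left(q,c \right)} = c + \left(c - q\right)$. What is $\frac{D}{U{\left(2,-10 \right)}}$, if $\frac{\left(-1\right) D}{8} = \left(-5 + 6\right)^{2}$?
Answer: $- \frac{1}{3} \approx -0.33333$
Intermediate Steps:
$U{\left(q,c \right)} = 2 + q - 2 c$ ($U{\left(q,c \right)} = 2 - \left(c + \left(c - q\right)\right) = 2 - \left(- q + 2 c\right) = 2 + q - 2 c$)
$D = -8$ ($D = - 8 \left(-5 + 6\right)^{2} = - 8 \cdot 1^{2} = \left(-8\right) 1 = -8$)
$\frac{D}{U{\left(2,-10 \right)}} = - \frac{8}{2 + 2 - -20} = - \frac{8}{2 + 2 + 20} = - \frac{8}{24} = \left(-8\right) \frac{1}{24} = - \frac{1}{3}$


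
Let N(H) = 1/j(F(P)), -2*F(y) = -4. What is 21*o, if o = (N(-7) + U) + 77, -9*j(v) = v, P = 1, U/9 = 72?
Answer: 30261/2 ≈ 15131.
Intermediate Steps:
U = 648 (U = 9*72 = 648)
F(y) = 2 (F(y) = -½*(-4) = 2)
j(v) = -v/9
N(H) = -9/2 (N(H) = 1/(-⅑*2) = 1/(-2/9) = -9/2)
o = 1441/2 (o = (-9/2 + 648) + 77 = 1287/2 + 77 = 1441/2 ≈ 720.50)
21*o = 21*(1441/2) = 30261/2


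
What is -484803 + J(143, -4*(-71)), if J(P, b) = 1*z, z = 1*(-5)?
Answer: -484808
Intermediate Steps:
z = -5
J(P, b) = -5 (J(P, b) = 1*(-5) = -5)
-484803 + J(143, -4*(-71)) = -484803 - 5 = -484808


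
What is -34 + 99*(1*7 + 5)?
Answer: 1154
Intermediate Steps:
-34 + 99*(1*7 + 5) = -34 + 99*(7 + 5) = -34 + 99*12 = -34 + 1188 = 1154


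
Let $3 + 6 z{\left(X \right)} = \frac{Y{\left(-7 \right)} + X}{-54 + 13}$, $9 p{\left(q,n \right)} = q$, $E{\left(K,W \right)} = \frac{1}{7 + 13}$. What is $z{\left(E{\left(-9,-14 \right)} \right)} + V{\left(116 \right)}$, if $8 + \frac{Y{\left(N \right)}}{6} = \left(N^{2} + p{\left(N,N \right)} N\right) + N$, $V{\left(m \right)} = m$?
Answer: $\frac{1690577}{14760} \approx 114.54$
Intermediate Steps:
$E{\left(K,W \right)} = \frac{1}{20}$
$p{\left(q,n \right)} = \frac{q}{9}$
$Y{\left(N \right)} = -48 + 6 N + \frac{20 N^{2}}{3}$ ($Y{\left(N \right)} = -48 + 6 \left(\left(N^{2} + \frac{N}{9} N\right) + N\right) = -48 + 6 \left(\left(N^{2} + \frac{N^{2}}{9}\right) + N\right) = -48 + 6 \left(\frac{10 N^{2}}{9} + N\right) = -48 + 6 \left(N + \frac{10 N^{2}}{9}\right) = -48 + \left(6 N + \frac{20 N^{2}}{3}\right) = -48 + 6 N + \frac{20 N^{2}}{3}$)
$z{\left(X \right)} = - \frac{1079}{738} - \frac{X}{246}$ ($z{\left(X \right)} = - \frac{1}{2} + \frac{\left(\left(-48 + 6 \left(-7\right) + \frac{20 \left(-7\right)^{2}}{3}\right) + X\right) \frac{1}{-54 + 13}}{6} = - \frac{1}{2} + \frac{\left(\left(-48 - 42 + \frac{20}{3} \cdot 49\right) + X\right) \frac{1}{-41}}{6} = - \frac{1}{2} + \frac{\left(\left(-48 - 42 + \frac{980}{3}\right) + X\right) \left(- \frac{1}{41}\right)}{6} = - \frac{1}{2} + \frac{\left(\frac{710}{3} + X\right) \left(- \frac{1}{41}\right)}{6} = - \frac{1}{2} + \frac{- \frac{710}{123} - \frac{X}{41}}{6} = - \frac{1}{2} - \left(\frac{355}{369} + \frac{X}{246}\right) = - \frac{1079}{738} - \frac{X}{246}$)
$z{\left(E{\left(-9,-14 \right)} \right)} + V{\left(116 \right)} = \left(- \frac{1079}{738} - \frac{1}{4920}\right) + 116 = - \frac{21583}{14760} + 116 = \frac{1690577}{14760}$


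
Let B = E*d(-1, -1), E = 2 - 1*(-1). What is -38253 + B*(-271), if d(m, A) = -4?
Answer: -35001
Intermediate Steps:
E = 3 (E = 2 + 1 = 3)
B = -12 (B = 3*(-4) = -12)
-38253 + B*(-271) = -38253 - 12*(-271) = -38253 + 3252 = -35001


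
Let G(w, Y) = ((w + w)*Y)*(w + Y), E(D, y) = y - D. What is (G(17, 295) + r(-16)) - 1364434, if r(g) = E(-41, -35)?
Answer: 1764932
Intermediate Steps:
r(g) = 6 (r(g) = -35 - 1*(-41) = -35 + 41 = 6)
G(w, Y) = 2*Y*w*(Y + w) (G(w, Y) = ((2*w)*Y)*(Y + w) = (2*Y*w)*(Y + w) = 2*Y*w*(Y + w))
(G(17, 295) + r(-16)) - 1364434 = (2*295*17*(295 + 17) + 6) - 1364434 = (2*295*17*312 + 6) - 1364434 = (3129360 + 6) - 1364434 = 3129366 - 1364434 = 1764932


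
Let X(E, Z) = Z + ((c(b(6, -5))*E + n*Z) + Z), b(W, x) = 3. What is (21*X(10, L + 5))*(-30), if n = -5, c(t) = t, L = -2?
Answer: -13230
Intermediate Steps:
X(E, Z) = -3*Z + 3*E (X(E, Z) = Z + ((3*E - 5*Z) + Z) = Z + ((-5*Z + 3*E) + Z) = Z + (-4*Z + 3*E) = -3*Z + 3*E)
(21*X(10, L + 5))*(-30) = (21*(-3*(-2 + 5) + 3*10))*(-30) = (21*(-3*3 + 30))*(-30) = (21*(-9 + 30))*(-30) = (21*21)*(-30) = 441*(-30) = -13230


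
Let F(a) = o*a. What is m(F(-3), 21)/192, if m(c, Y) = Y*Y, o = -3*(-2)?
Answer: 147/64 ≈ 2.2969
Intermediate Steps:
o = 6
F(a) = 6*a
m(c, Y) = Y²
m(F(-3), 21)/192 = 21²/192 = 441*(1/192) = 147/64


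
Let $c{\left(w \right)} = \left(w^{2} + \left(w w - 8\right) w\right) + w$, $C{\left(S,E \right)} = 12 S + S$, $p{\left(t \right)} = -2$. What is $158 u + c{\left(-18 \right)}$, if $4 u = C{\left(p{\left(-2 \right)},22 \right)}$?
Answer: $-6409$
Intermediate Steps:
$C{\left(S,E \right)} = 13 S$
$u = - \frac{13}{2}$ ($u = \frac{13 \left(-2\right)}{4} = \frac{1}{4} \left(-26\right) = - \frac{13}{2} \approx -6.5$)
$c{\left(w \right)} = w + w^{2} + w \left(-8 + w^{2}\right)$ ($c{\left(w \right)} = \left(w^{2} + \left(w^{2} - 8\right) w\right) + w = \left(w^{2} + \left(-8 + w^{2}\right) w\right) + w = \left(w^{2} + w \left(-8 + w^{2}\right)\right) + w = w + w^{2} + w \left(-8 + w^{2}\right)$)
$158 u + c{\left(-18 \right)} = 158 \left(- \frac{13}{2}\right) - 18 \left(-7 - 18 + \left(-18\right)^{2}\right) = -1027 - 18 \left(-7 - 18 + 324\right) = -1027 - 5382 = -6409$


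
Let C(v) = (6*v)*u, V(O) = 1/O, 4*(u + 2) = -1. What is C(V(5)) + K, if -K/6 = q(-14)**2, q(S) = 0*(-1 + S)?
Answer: -27/10 ≈ -2.7000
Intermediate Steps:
u = -9/4 (u = -2 + (1/4)*(-1) = -2 - 1/4 = -9/4 ≈ -2.2500)
q(S) = 0
C(v) = -27*v/2 (C(v) = (6*v)*(-9/4) = -27*v/2)
K = 0 (K = -6*0**2 = -6*0 = 0)
C(V(5)) + K = -27/2/5 + 0 = -27/2*1/5 + 0 = -27/10 + 0 = -27/10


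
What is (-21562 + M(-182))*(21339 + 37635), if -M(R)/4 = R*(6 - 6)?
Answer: -1271597388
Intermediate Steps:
M(R) = 0 (M(R) = -4*R*(6 - 6) = -4*R*0 = -4*0 = 0)
(-21562 + M(-182))*(21339 + 37635) = (-21562 + 0)*(21339 + 37635) = -21562*58974 = -1271597388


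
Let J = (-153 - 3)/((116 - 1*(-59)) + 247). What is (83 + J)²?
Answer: 303979225/44521 ≈ 6827.8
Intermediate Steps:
J = -78/211 (J = -156/((116 + 59) + 247) = -156/(175 + 247) = -156/422 = -156*1/422 = -78/211 ≈ -0.36967)
(83 + J)² = (83 - 78/211)² = (17435/211)² = 303979225/44521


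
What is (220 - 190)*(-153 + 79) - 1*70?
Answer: -2290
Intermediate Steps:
(220 - 190)*(-153 + 79) - 1*70 = 30*(-74) - 70 = -2220 - 70 = -2290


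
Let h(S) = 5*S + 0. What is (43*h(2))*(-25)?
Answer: -10750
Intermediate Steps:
h(S) = 5*S
(43*h(2))*(-25) = (43*(5*2))*(-25) = (43*10)*(-25) = 430*(-25) = -10750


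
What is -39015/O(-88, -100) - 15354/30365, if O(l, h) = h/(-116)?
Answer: -274851261/6073 ≈ -45258.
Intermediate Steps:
O(l, h) = -h/116 (O(l, h) = h*(-1/116) = -h/116)
-39015/O(-88, -100) - 15354/30365 = -39015/((-1/116*(-100))) - 15354/30365 = -39015/25/29 - 15354*1/30365 = -39015*29/25 - 15354/30365 = -226287/5 - 15354/30365 = -274851261/6073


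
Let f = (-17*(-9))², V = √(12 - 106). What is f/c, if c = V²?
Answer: -23409/94 ≈ -249.03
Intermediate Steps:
V = I*√94 (V = √(-94) = I*√94 ≈ 9.6954*I)
f = 23409 (f = 153² = 23409)
c = -94 (c = (I*√94)² = -94)
f/c = 23409/(-94) = 23409*(-1/94) = -23409/94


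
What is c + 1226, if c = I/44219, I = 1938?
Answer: 54214432/44219 ≈ 1226.0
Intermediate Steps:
c = 1938/44219 ≈ 0.043827
c + 1226 = 1938/44219 + 1226 = 54214432/44219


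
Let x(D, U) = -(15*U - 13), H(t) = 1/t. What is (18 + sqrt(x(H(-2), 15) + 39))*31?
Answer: 558 + 31*I*sqrt(173) ≈ 558.0 + 407.74*I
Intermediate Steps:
x(D, U) = 13 - 15*U (x(D, U) = -(-13 + 15*U) = 13 - 15*U)
(18 + sqrt(x(H(-2), 15) + 39))*31 = (18 + sqrt((13 - 15*15) + 39))*31 = (18 + sqrt((13 - 225) + 39))*31 = (18 + sqrt(-212 + 39))*31 = (18 + sqrt(-173))*31 = (18 + I*sqrt(173))*31 = 558 + 31*I*sqrt(173)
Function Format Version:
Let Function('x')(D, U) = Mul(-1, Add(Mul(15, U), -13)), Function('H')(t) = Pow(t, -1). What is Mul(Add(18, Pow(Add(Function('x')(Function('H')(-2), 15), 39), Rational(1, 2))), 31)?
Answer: Add(558, Mul(31, I, Pow(173, Rational(1, 2)))) ≈ Add(558.00, Mul(407.74, I))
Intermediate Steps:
Function('x')(D, U) = Add(13, Mul(-15, U)) (Function('x')(D, U) = Mul(-1, Add(-13, Mul(15, U))) = Add(13, Mul(-15, U)))
Mul(Add(18, Pow(Add(Function('x')(Function('H')(-2), 15), 39), Rational(1, 2))), 31) = Mul(Add(18, Pow(Add(Add(13, Mul(-15, 15)), 39), Rational(1, 2))), 31) = Mul(Add(18, Pow(Add(Add(13, -225), 39), Rational(1, 2))), 31) = Mul(Add(18, Pow(Add(-212, 39), Rational(1, 2))), 31) = Mul(Add(18, Pow(-173, Rational(1, 2))), 31) = Mul(Add(18, Mul(I, Pow(173, Rational(1, 2)))), 31) = Add(558, Mul(31, I, Pow(173, Rational(1, 2))))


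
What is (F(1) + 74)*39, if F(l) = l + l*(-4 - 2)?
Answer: 2691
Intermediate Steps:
F(l) = -5*l (F(l) = l + l*(-6) = l - 6*l = -5*l)
(F(1) + 74)*39 = (-5*1 + 74)*39 = (-5 + 74)*39 = 69*39 = 2691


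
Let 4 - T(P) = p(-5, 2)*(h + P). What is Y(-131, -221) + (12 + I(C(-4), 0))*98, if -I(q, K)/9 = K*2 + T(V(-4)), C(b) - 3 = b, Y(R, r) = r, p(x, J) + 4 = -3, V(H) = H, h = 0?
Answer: 22123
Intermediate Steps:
p(x, J) = -7 (p(x, J) = -4 - 3 = -7)
C(b) = 3 + b
T(P) = 4 + 7*P (T(P) = 4 - (-7)*(0 + P) = 4 - (-7)*P = 4 + 7*P)
I(q, K) = 216 - 18*K (I(q, K) = -9*(K*2 + (4 + 7*(-4))) = -9*(2*K + (4 - 28)) = -9*(2*K - 24) = -9*(-24 + 2*K) = 216 - 18*K)
Y(-131, -221) + (12 + I(C(-4), 0))*98 = -221 + (12 + (216 - 18*0))*98 = -221 + (12 + (216 + 0))*98 = -221 + (12 + 216)*98 = -221 + 228*98 = -221 + 22344 = 22123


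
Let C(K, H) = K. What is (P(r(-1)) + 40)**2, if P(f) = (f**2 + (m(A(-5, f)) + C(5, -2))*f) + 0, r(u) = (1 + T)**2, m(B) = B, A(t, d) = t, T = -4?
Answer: 14641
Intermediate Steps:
r(u) = 9 (r(u) = (1 - 4)**2 = (-3)**2 = 9)
P(f) = f**2 (P(f) = (f**2 + (-5 + 5)*f) + 0 = (f**2 + 0*f) + 0 = (f**2 + 0) + 0 = f**2 + 0 = f**2)
(P(r(-1)) + 40)**2 = (9**2 + 40)**2 = (81 + 40)**2 = 121**2 = 14641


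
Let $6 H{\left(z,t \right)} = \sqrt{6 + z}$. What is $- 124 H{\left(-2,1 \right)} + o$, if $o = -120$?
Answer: $- \frac{484}{3} \approx -161.33$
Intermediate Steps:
$H{\left(z,t \right)} = \frac{\sqrt{6 + z}}{6}$
$- 124 H{\left(-2,1 \right)} + o = - 124 \frac{\sqrt{6 - 2}}{6} - 120 = - 124 \frac{\sqrt{4}}{6} - 120 = - 124 \cdot \frac{1}{6} \cdot 2 - 120 = \left(-124\right) \frac{1}{3} - 120 = - \frac{124}{3} - 120 = - \frac{484}{3}$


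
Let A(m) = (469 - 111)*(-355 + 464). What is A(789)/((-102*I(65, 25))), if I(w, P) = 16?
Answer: -19511/816 ≈ -23.911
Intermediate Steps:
A(m) = 39022 (A(m) = 358*109 = 39022)
A(789)/((-102*I(65, 25))) = 39022/((-102*16)) = 39022/(-1632) = 39022*(-1/1632) = -19511/816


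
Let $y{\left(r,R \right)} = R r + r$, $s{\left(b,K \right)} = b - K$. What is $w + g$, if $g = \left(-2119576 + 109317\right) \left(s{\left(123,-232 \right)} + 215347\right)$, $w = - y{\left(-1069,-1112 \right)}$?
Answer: $-433618074477$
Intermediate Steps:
$y{\left(r,R \right)} = r + R r$
$w = -1187659$ ($w = - \left(-1069\right) \left(1 - 1112\right) = - \left(-1069\right) \left(-1111\right) = \left(-1\right) 1187659 = -1187659$)
$g = -433616886818$ ($g = \left(-2119576 + 109317\right) \left(\left(123 - -232\right) + 215347\right) = - 2010259 \left(\left(123 + 232\right) + 215347\right) = - 2010259 \left(355 + 215347\right) = \left(-2010259\right) 215702 = -433616886818$)
$w + g = -1187659 - 433616886818 = -433618074477$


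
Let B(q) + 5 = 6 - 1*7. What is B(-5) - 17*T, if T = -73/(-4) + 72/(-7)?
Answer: -3959/28 ≈ -141.39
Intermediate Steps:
B(q) = -6 (B(q) = -5 + (6 - 1*7) = -5 + (6 - 7) = -5 - 1 = -6)
T = 223/28 (T = -73*(-¼) + 72*(-⅐) = 73/4 - 72/7 = 223/28 ≈ 7.9643)
B(-5) - 17*T = -6 - 17*223/28 = -6 - 3791/28 = -3959/28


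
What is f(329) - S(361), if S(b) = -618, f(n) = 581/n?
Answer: 29129/47 ≈ 619.77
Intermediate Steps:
f(329) - S(361) = 581/329 - 1*(-618) = 581*(1/329) + 618 = 83/47 + 618 = 29129/47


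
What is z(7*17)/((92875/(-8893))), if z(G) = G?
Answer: -1058267/92875 ≈ -11.395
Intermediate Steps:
z(7*17)/((92875/(-8893))) = (7*17)/((92875/(-8893))) = 119/((92875*(-1/8893))) = 119/(-92875/8893) = 119*(-8893/92875) = -1058267/92875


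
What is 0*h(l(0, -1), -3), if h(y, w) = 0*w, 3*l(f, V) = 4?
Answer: 0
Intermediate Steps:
l(f, V) = 4/3 (l(f, V) = (1/3)*4 = 4/3)
h(y, w) = 0
0*h(l(0, -1), -3) = 0*0 = 0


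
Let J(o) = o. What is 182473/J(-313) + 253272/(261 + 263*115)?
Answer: -2743623601/4774189 ≈ -574.68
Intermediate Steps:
182473/J(-313) + 253272/(261 + 263*115) = 182473/(-313) + 253272/(261 + 263*115) = 182473*(-1/313) + 253272/(261 + 30245) = -182473/313 + 253272/30506 = -182473/313 + 253272*(1/30506) = -182473/313 + 126636/15253 = -2743623601/4774189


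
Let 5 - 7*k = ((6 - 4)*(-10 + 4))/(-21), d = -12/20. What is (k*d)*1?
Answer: -93/245 ≈ -0.37959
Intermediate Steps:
d = -⅗ (d = -12*1/20 = -⅗ ≈ -0.60000)
k = 31/49 (k = 5/7 - (6 - 4)*(-10 + 4)/(7*(-21)) = 5/7 - 2*(-6)*(-1)/(7*21) = 5/7 - (-12)*(-1)/(7*21) = 5/7 - ⅐*4/7 = 5/7 - 4/49 = 31/49 ≈ 0.63265)
(k*d)*1 = ((31/49)*(-⅗))*1 = -93/245*1 = -93/245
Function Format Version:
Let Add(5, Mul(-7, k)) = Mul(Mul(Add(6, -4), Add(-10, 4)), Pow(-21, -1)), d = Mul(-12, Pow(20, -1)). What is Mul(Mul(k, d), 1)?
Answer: Rational(-93, 245) ≈ -0.37959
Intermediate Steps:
d = Rational(-3, 5) (d = Mul(-12, Rational(1, 20)) = Rational(-3, 5) ≈ -0.60000)
k = Rational(31, 49) (k = Add(Rational(5, 7), Mul(Rational(-1, 7), Mul(Mul(Add(6, -4), Add(-10, 4)), Pow(-21, -1)))) = Add(Rational(5, 7), Mul(Rational(-1, 7), Mul(Mul(2, -6), Rational(-1, 21)))) = Add(Rational(5, 7), Mul(Rational(-1, 7), Mul(-12, Rational(-1, 21)))) = Add(Rational(5, 7), Mul(Rational(-1, 7), Rational(4, 7))) = Add(Rational(5, 7), Rational(-4, 49)) = Rational(31, 49) ≈ 0.63265)
Mul(Mul(k, d), 1) = Mul(Mul(Rational(31, 49), Rational(-3, 5)), 1) = Mul(Rational(-93, 245), 1) = Rational(-93, 245)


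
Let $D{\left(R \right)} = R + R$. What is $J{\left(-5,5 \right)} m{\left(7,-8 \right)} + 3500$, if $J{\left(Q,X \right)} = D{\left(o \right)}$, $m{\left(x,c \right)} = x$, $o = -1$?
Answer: $3486$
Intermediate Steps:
$D{\left(R \right)} = 2 R$
$J{\left(Q,X \right)} = -2$ ($J{\left(Q,X \right)} = 2 \left(-1\right) = -2$)
$J{\left(-5,5 \right)} m{\left(7,-8 \right)} + 3500 = \left(-2\right) 7 + 3500 = -14 + 3500 = 3486$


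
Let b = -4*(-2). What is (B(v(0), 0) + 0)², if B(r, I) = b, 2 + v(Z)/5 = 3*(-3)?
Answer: 64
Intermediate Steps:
v(Z) = -55 (v(Z) = -10 + 5*(3*(-3)) = -10 + 5*(-9) = -10 - 45 = -55)
b = 8
B(r, I) = 8
(B(v(0), 0) + 0)² = (8 + 0)² = 8² = 64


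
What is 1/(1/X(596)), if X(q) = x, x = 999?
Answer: 999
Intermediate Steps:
X(q) = 999
1/(1/X(596)) = 1/(1/999) = 999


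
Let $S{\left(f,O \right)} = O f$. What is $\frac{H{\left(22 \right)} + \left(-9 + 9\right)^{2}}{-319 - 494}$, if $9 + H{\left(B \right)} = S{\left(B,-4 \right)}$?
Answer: $\frac{97}{813} \approx 0.11931$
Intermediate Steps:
$H{\left(B \right)} = -9 - 4 B$
$\frac{H{\left(22 \right)} + \left(-9 + 9\right)^{2}}{-319 - 494} = \frac{\left(-9 - 88\right) + \left(-9 + 9\right)^{2}}{-319 - 494} = \frac{\left(-9 - 88\right) + 0^{2}}{-813} = \left(-97 + 0\right) \left(- \frac{1}{813}\right) = \left(-97\right) \left(- \frac{1}{813}\right) = \frac{97}{813}$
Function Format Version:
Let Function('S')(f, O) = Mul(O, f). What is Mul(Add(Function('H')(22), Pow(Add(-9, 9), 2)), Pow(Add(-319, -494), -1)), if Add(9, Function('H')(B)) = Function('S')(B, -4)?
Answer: Rational(97, 813) ≈ 0.11931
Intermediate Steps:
Function('H')(B) = Add(-9, Mul(-4, B))
Mul(Add(Function('H')(22), Pow(Add(-9, 9), 2)), Pow(Add(-319, -494), -1)) = Mul(Add(Add(-9, Mul(-4, 22)), Pow(Add(-9, 9), 2)), Pow(Add(-319, -494), -1)) = Mul(Add(Add(-9, -88), Pow(0, 2)), Pow(-813, -1)) = Mul(Add(-97, 0), Rational(-1, 813)) = Mul(-97, Rational(-1, 813)) = Rational(97, 813)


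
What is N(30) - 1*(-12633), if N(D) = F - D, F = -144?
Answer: 12459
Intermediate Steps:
N(D) = -144 - D
N(30) - 1*(-12633) = (-144 - 1*30) - 1*(-12633) = (-144 - 30) + 12633 = -174 + 12633 = 12459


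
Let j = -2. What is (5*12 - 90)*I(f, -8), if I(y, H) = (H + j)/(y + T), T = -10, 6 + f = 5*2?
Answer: -50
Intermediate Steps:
f = 4 (f = -6 + 5*2 = -6 + 10 = 4)
I(y, H) = (-2 + H)/(-10 + y) (I(y, H) = (H - 2)/(y - 10) = (-2 + H)/(-10 + y))
(5*12 - 90)*I(f, -8) = (5*12 - 90)*((-2 - 8)/(-10 + 4)) = (60 - 90)*(-10/(-6)) = -(-5)*(-10) = -30*5/3 = -50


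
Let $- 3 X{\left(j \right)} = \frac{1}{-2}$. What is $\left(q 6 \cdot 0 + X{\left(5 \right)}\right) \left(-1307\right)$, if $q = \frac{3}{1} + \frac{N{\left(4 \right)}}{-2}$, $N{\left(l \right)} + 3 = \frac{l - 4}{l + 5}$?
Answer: $- \frac{1307}{6} \approx -217.83$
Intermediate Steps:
$X{\left(j \right)} = \frac{1}{6}$ ($X{\left(j \right)} = - \frac{1}{3 \left(-2\right)} = \left(- \frac{1}{3}\right) \left(- \frac{1}{2}\right) = \frac{1}{6}$)
$N{\left(l \right)} = -3 + \frac{-4 + l}{5 + l}$ ($N{\left(l \right)} = -3 + \frac{l - 4}{l + 5} = -3 + \frac{-4 + l}{5 + l}$)
$q = \frac{9}{2}$ ($q = \frac{3}{1} + \frac{\frac{1}{5 + 4} \left(-19 - 8\right)}{-2} = 3 \cdot 1 + \frac{-19 - 8}{9} \left(- \frac{1}{2}\right) = 3 + \frac{1}{9} \left(-27\right) \left(- \frac{1}{2}\right) = 3 - - \frac{3}{2} = 3 + \frac{3}{2} = \frac{9}{2} \approx 4.5$)
$\left(q 6 \cdot 0 + X{\left(5 \right)}\right) \left(-1307\right) = \left(\frac{9}{2} \cdot 6 \cdot 0 + \frac{1}{6}\right) \left(-1307\right) = \left(27 \cdot 0 + \frac{1}{6}\right) \left(-1307\right) = \left(0 + \frac{1}{6}\right) \left(-1307\right) = \frac{1}{6} \left(-1307\right) = - \frac{1307}{6}$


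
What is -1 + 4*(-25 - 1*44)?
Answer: -277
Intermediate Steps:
-1 + 4*(-25 - 1*44) = -1 + 4*(-25 - 44) = -1 + 4*(-69) = -1 - 276 = -277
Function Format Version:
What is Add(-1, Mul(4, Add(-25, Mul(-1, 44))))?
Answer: -277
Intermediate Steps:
Add(-1, Mul(4, Add(-25, Mul(-1, 44)))) = Add(-1, Mul(4, Add(-25, -44))) = Add(-1, Mul(4, -69)) = Add(-1, -276) = -277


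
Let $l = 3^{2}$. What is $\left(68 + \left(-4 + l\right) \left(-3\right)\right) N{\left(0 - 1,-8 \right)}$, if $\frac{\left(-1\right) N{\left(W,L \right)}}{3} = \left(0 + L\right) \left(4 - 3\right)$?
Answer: $1272$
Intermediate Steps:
$l = 9$
$N{\left(W,L \right)} = - 3 L$ ($N{\left(W,L \right)} = - 3 \left(0 + L\right) \left(4 - 3\right) = - 3 L 1 = - 3 L$)
$\left(68 + \left(-4 + l\right) \left(-3\right)\right) N{\left(0 - 1,-8 \right)} = \left(68 + \left(-4 + 9\right) \left(-3\right)\right) \left(\left(-3\right) \left(-8\right)\right) = \left(68 + 5 \left(-3\right)\right) 24 = \left(68 - 15\right) 24 = 53 \cdot 24 = 1272$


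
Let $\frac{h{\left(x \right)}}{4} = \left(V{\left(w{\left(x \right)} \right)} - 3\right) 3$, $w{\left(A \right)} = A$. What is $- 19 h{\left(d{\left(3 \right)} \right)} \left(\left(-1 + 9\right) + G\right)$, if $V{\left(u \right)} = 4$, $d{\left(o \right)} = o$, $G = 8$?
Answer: $-3648$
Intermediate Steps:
$h{\left(x \right)} = 12$ ($h{\left(x \right)} = 4 \left(4 - 3\right) 3 = 4 \cdot 1 \cdot 3 = 4 \cdot 3 = 12$)
$- 19 h{\left(d{\left(3 \right)} \right)} \left(\left(-1 + 9\right) + G\right) = \left(-19\right) 12 \left(\left(-1 + 9\right) + 8\right) = - 228 \left(8 + 8\right) = \left(-228\right) 16 = -3648$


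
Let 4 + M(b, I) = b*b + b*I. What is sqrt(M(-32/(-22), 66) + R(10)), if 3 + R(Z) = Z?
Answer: sqrt(12235)/11 ≈ 10.056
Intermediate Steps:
M(b, I) = -4 + b**2 + I*b (M(b, I) = -4 + (b*b + b*I) = -4 + (b**2 + I*b) = -4 + b**2 + I*b)
R(Z) = -3 + Z
sqrt(M(-32/(-22), 66) + R(10)) = sqrt((-4 + (-32/(-22))**2 + 66*(-32/(-22))) + (-3 + 10)) = sqrt((-4 + (-32*(-1/22))**2 + 66*(-32*(-1/22))) + 7) = sqrt((-4 + (16/11)**2 + 66*(16/11)) + 7) = sqrt((-4 + 256/121 + 96) + 7) = sqrt(11388/121 + 7) = sqrt(12235/121) = sqrt(12235)/11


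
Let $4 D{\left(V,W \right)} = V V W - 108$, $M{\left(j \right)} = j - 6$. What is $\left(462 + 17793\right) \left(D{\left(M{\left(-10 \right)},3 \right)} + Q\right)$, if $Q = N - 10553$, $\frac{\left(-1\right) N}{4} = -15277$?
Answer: $925893600$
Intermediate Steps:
$N = 61108$ ($N = \left(-4\right) \left(-15277\right) = 61108$)
$M{\left(j \right)} = -6 + j$ ($M{\left(j \right)} = j - 6 = -6 + j$)
$Q = 50555$ ($Q = 61108 - 10553 = 50555$)
$D{\left(V,W \right)} = -27 + \frac{W V^{2}}{4}$ ($D{\left(V,W \right)} = \frac{V V W - 108}{4} = \frac{V^{2} W - 108}{4} = \frac{W V^{2} - 108}{4} = \frac{-108 + W V^{2}}{4} = -27 + \frac{W V^{2}}{4}$)
$\left(462 + 17793\right) \left(D{\left(M{\left(-10 \right)},3 \right)} + Q\right) = \left(462 + 17793\right) \left(\left(-27 + \frac{1}{4} \cdot 3 \left(-6 - 10\right)^{2}\right) + 50555\right) = 18255 \left(\left(-27 + \frac{1}{4} \cdot 3 \left(-16\right)^{2}\right) + 50555\right) = 18255 \left(\left(-27 + \frac{1}{4} \cdot 3 \cdot 256\right) + 50555\right) = 18255 \left(\left(-27 + 192\right) + 50555\right) = 18255 \left(165 + 50555\right) = 18255 \cdot 50720 = 925893600$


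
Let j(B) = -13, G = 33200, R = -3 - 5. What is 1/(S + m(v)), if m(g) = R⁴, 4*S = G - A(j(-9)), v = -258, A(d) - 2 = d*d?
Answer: 4/49413 ≈ 8.0950e-5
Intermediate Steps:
R = -8
A(d) = 2 + d² (A(d) = 2 + d*d = 2 + d²)
S = 33029/4 (S = (33200 - (2 + (-13)²))/4 = (33200 - (2 + 169))/4 = (33200 - 1*171)/4 = (33200 - 171)/4 = (¼)*33029 = 33029/4 ≈ 8257.3)
m(g) = 4096 (m(g) = (-8)⁴ = 4096)
1/(S + m(v)) = 1/(33029/4 + 4096) = 1/(49413/4) = 4/49413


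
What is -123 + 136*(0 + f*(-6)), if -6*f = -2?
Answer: -395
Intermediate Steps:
f = ⅓ (f = -⅙*(-2) = ⅓ ≈ 0.33333)
-123 + 136*(0 + f*(-6)) = -123 + 136*(0 + (⅓)*(-6)) = -123 + 136*(0 - 2) = -123 + 136*(-2) = -123 - 272 = -395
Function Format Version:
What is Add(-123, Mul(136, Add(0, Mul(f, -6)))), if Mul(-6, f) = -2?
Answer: -395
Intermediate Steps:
f = Rational(1, 3) (f = Mul(Rational(-1, 6), -2) = Rational(1, 3) ≈ 0.33333)
Add(-123, Mul(136, Add(0, Mul(f, -6)))) = Add(-123, Mul(136, Add(0, Mul(Rational(1, 3), -6)))) = Add(-123, Mul(136, Add(0, -2))) = Add(-123, Mul(136, -2)) = Add(-123, -272) = -395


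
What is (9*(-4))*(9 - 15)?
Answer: 216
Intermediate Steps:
(9*(-4))*(9 - 15) = -36*(-6) = 216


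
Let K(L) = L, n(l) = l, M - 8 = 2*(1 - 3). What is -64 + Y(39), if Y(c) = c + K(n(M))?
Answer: -21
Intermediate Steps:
M = 4 (M = 8 + 2*(1 - 3) = 8 + 2*(-2) = 8 - 4 = 4)
Y(c) = 4 + c (Y(c) = c + 4 = 4 + c)
-64 + Y(39) = -64 + (4 + 39) = -64 + 43 = -21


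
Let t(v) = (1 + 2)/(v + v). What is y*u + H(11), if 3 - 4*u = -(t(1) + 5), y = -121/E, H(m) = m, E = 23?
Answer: -275/184 ≈ -1.4946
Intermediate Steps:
t(v) = 3/(2*v) (t(v) = 3/((2*v)) = 3*(1/(2*v)) = 3/(2*v))
y = -121/23 ≈ -5.2609
u = 19/8 (u = ¾ - (-1)*((3/2)/1 + 5)/4 = ¾ - (-1)*((3/2)*1 + 5)/4 = ¾ - (-1)*(3/2 + 5)/4 = ¾ - (-1)*13/(4*2) = ¾ - ¼*(-13/2) = ¾ + 13/8 = 19/8 ≈ 2.3750)
y*u + H(11) = -121/23*19/8 + 11 = -2299/184 + 11 = -275/184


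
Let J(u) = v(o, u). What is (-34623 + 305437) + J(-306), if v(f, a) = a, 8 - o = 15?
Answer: 270508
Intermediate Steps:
o = -7 (o = 8 - 1*15 = 8 - 15 = -7)
J(u) = u
(-34623 + 305437) + J(-306) = (-34623 + 305437) - 306 = 270814 - 306 = 270508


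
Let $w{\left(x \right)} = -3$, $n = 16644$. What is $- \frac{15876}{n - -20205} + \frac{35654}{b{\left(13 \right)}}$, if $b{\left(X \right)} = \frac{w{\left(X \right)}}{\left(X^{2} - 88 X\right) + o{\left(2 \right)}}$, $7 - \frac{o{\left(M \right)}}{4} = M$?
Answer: $\frac{418230852434}{36849} \approx 1.135 \cdot 10^{7}$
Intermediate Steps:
$o{\left(M \right)} = 28 - 4 M$
$b{\left(X \right)} = - \frac{3}{20 + X^{2} - 88 X}$ ($b{\left(X \right)} = - \frac{3}{\left(X^{2} - 88 X\right) + \left(28 - 8\right)} = - \frac{3}{\left(X^{2} - 88 X\right) + 20} = - \frac{3}{20 + X^{2} - 88 X}$)
$- \frac{15876}{n - -20205} + \frac{35654}{b{\left(13 \right)}} = - \frac{15876}{16644 - -20205} + \frac{35654}{\left(-3\right) \frac{1}{20 + 13^{2} - 1144}} = - \frac{15876}{16644 + 20205} + \frac{35654}{\left(-3\right) \frac{1}{20 + 169 - 1144}} = - \frac{15876}{36849} + \frac{35654}{\left(-3\right) \frac{1}{-955}} = \left(-15876\right) \frac{1}{36849} + \frac{35654}{\left(-3\right) \left(- \frac{1}{955}\right)} = - \frac{5292}{12283} + \frac{35654}{\frac{3}{955}} = - \frac{5292}{12283} + 35654 \cdot \frac{955}{3} = - \frac{5292}{12283} + \frac{34049570}{3} = \frac{418230852434}{36849}$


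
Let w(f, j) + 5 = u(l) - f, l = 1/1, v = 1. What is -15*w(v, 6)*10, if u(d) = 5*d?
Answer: 150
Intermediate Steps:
l = 1
w(f, j) = -f (w(f, j) = -5 + (5*1 - f) = -5 + (5 - f) = -f)
-15*w(v, 6)*10 = -(-15)*10 = -15*(-1)*10 = 15*10 = 150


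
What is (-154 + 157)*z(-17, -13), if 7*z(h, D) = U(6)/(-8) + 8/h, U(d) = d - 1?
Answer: -447/952 ≈ -0.46954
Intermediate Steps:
U(d) = -1 + d
z(h, D) = -5/56 + 8/(7*h) (z(h, D) = ((-1 + 6)/(-8) + 8/h)/7 = (5*(-⅛) + 8/h)/7 = (-5/8 + 8/h)/7 = -5/56 + 8/(7*h))
(-154 + 157)*z(-17, -13) = (-154 + 157)*((1/56)*(64 - 5*(-17))/(-17)) = 3*((1/56)*(-1/17)*(64 + 85)) = 3*((1/56)*(-1/17)*149) = 3*(-149/952) = -447/952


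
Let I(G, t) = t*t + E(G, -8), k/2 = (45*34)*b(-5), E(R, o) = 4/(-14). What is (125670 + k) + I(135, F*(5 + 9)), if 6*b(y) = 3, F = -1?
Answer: 891770/7 ≈ 1.2740e+5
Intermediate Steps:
E(R, o) = -2/7 (E(R, o) = 4*(-1/14) = -2/7)
b(y) = ½ (b(y) = (⅙)*3 = ½)
k = 1530 (k = 2*((45*34)*(½)) = 2*(1530*(½)) = 2*765 = 1530)
I(G, t) = -2/7 + t² (I(G, t) = t*t - 2/7 = t² - 2/7 = -2/7 + t²)
(125670 + k) + I(135, F*(5 + 9)) = (125670 + 1530) + (-2/7 + (-(5 + 9))²) = 127200 + (-2/7 + (-1*14)²) = 127200 + (-2/7 + (-14)²) = 127200 + (-2/7 + 196) = 127200 + 1370/7 = 891770/7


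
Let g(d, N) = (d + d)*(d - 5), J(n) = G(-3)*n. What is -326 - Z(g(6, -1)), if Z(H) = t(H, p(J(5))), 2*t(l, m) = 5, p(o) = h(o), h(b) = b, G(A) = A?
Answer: -657/2 ≈ -328.50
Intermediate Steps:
J(n) = -3*n
p(o) = o
t(l, m) = 5/2 (t(l, m) = (½)*5 = 5/2)
g(d, N) = 2*d*(-5 + d) (g(d, N) = (2*d)*(-5 + d) = 2*d*(-5 + d))
Z(H) = 5/2
-326 - Z(g(6, -1)) = -326 - 1*5/2 = -326 - 5/2 = -657/2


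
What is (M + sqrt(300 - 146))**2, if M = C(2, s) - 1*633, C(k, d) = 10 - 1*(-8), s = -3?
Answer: (-615 + sqrt(154))**2 ≈ 3.6312e+5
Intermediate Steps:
C(k, d) = 18 (C(k, d) = 10 + 8 = 18)
M = -615 (M = 18 - 1*633 = 18 - 633 = -615)
(M + sqrt(300 - 146))**2 = (-615 + sqrt(300 - 146))**2 = (-615 + sqrt(154))**2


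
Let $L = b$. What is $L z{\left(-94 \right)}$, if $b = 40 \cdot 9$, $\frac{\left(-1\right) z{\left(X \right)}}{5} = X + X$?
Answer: $338400$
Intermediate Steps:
$z{\left(X \right)} = - 10 X$ ($z{\left(X \right)} = - 5 \left(X + X\right) = - 5 \cdot 2 X = - 10 X$)
$b = 360$
$L = 360$
$L z{\left(-94 \right)} = 360 \left(\left(-10\right) \left(-94\right)\right) = 360 \cdot 940 = 338400$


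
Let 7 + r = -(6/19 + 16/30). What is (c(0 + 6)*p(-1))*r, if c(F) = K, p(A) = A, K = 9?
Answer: 6711/95 ≈ 70.642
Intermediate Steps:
c(F) = 9
r = -2237/285 (r = -7 - (6/19 + 16/30) = -7 - (6*(1/19) + 16*(1/30)) = -7 - (6/19 + 8/15) = -7 - 1*242/285 = -7 - 242/285 = -2237/285 ≈ -7.8491)
(c(0 + 6)*p(-1))*r = (9*(-1))*(-2237/285) = -9*(-2237/285) = 6711/95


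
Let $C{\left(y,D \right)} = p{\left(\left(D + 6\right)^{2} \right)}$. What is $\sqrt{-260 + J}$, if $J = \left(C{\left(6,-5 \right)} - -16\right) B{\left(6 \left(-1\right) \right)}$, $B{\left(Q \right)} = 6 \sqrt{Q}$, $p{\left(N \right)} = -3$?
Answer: $\sqrt{-260 + 78 i \sqrt{6}} \approx 5.5969 + 17.068 i$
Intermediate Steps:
$C{\left(y,D \right)} = -3$
$J = 78 i \sqrt{6}$ ($J = \left(-3 - -16\right) 6 \sqrt{6 \left(-1\right)} = \left(-3 + 16\right) 6 \sqrt{-6} = 13 \cdot 6 i \sqrt{6} = 78 i \sqrt{6} \approx 191.06 i$)
$\sqrt{-260 + J} = \sqrt{-260 + 78 i \sqrt{6}}$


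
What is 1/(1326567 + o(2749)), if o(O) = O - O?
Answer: 1/1326567 ≈ 7.5383e-7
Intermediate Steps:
o(O) = 0
1/(1326567 + o(2749)) = 1/(1326567 + 0) = 1/1326567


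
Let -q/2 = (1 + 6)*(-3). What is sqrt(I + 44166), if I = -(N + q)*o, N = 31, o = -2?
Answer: 2*sqrt(11078) ≈ 210.50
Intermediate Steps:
q = 42 (q = -2*(1 + 6)*(-3) = -14*(-3) = -2*(-21) = 42)
I = 146 (I = -(31 + 42)*(-2) = -73*(-2) = -1*(-146) = 146)
sqrt(I + 44166) = sqrt(146 + 44166) = sqrt(44312) = 2*sqrt(11078)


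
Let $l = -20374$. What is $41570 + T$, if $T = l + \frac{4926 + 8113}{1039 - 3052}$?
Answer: $\frac{42654509}{2013} \approx 21190.0$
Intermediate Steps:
$T = - \frac{41025901}{2013}$ ($T = -20374 + \frac{4926 + 8113}{1039 - 3052} = -20374 + \frac{13039}{-2013} = -20374 + 13039 \left(- \frac{1}{2013}\right) = -20374 - \frac{13039}{2013} = - \frac{41025901}{2013} \approx -20380.0$)
$41570 + T = 41570 - \frac{41025901}{2013} = \frac{42654509}{2013}$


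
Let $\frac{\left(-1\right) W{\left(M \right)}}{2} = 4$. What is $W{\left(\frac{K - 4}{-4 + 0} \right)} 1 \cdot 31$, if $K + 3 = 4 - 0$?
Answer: $-248$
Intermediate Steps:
$K = 1$ ($K = -3 + \left(4 - 0\right) = -3 + \left(4 + 0\right) = -3 + 4 = 1$)
$W{\left(M \right)} = -8$ ($W{\left(M \right)} = \left(-2\right) 4 = -8$)
$W{\left(\frac{K - 4}{-4 + 0} \right)} 1 \cdot 31 = \left(-8\right) 1 \cdot 31 = \left(-8\right) 31 = -248$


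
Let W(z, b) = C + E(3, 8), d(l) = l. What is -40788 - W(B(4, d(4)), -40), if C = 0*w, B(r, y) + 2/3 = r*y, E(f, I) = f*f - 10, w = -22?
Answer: -40787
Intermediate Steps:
E(f, I) = -10 + f² (E(f, I) = f² - 10 = -10 + f²)
B(r, y) = -⅔ + r*y
C = 0 (C = 0*(-22) = 0)
W(z, b) = -1 (W(z, b) = 0 + (-10 + 3²) = 0 + (-10 + 9) = 0 - 1 = -1)
-40788 - W(B(4, d(4)), -40) = -40788 - 1*(-1) = -40788 + 1 = -40787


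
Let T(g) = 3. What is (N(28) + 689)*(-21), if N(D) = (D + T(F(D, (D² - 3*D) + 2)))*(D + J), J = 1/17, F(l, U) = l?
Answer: -556500/17 ≈ -32735.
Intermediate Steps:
J = 1/17 ≈ 0.058824
N(D) = (3 + D)*(1/17 + D) (N(D) = (D + 3)*(D + 1/17) = (3 + D)*(1/17 + D))
(N(28) + 689)*(-21) = ((3/17 + 28² + (52/17)*28) + 689)*(-21) = ((3/17 + 784 + 1456/17) + 689)*(-21) = (14787/17 + 689)*(-21) = (26500/17)*(-21) = -556500/17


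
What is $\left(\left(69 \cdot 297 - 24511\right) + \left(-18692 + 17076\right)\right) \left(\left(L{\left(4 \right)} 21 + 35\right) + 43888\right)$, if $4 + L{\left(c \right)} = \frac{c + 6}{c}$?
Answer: $-247284711$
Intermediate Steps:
$L{\left(c \right)} = -4 + \frac{6 + c}{c}$ ($L{\left(c \right)} = -4 + \frac{c + 6}{c} = -4 + \frac{6 + c}{c}$)
$\left(\left(69 \cdot 297 - 24511\right) + \left(-18692 + 17076\right)\right) \left(\left(L{\left(4 \right)} 21 + 35\right) + 43888\right) = \left(\left(69 \cdot 297 - 24511\right) + \left(-18692 + 17076\right)\right) \left(\left(\left(-3 + \frac{6}{4}\right) 21 + 35\right) + 43888\right) = \left(\left(20493 - 24511\right) - 1616\right) \left(\left(\left(-3 + 6 \cdot \frac{1}{4}\right) 21 + 35\right) + 43888\right) = \left(-4018 - 1616\right) \left(\left(\left(-3 + \frac{3}{2}\right) 21 + 35\right) + 43888\right) = - 5634 \left(\left(\left(- \frac{3}{2}\right) 21 + 35\right) + 43888\right) = - 5634 \left(\left(- \frac{63}{2} + 35\right) + 43888\right) = - 5634 \left(\frac{7}{2} + 43888\right) = \left(-5634\right) \frac{87783}{2} = -247284711$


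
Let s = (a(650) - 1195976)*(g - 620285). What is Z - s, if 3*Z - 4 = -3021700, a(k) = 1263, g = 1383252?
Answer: 911525586239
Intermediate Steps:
Z = -1007232 (Z = 4/3 + (⅓)*(-3021700) = 4/3 - 3021700/3 = -1007232)
s = -911526593471 (s = (1263 - 1195976)*(1383252 - 620285) = -1194713*762967 = -911526593471)
Z - s = -1007232 - 1*(-911526593471) = -1007232 + 911526593471 = 911525586239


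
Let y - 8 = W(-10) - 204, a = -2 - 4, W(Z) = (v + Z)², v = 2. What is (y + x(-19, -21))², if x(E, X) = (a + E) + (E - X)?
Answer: 24025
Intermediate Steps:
W(Z) = (2 + Z)²
a = -6
x(E, X) = -6 - X + 2*E (x(E, X) = (-6 + E) + (E - X) = -6 - X + 2*E)
y = -132 (y = 8 + ((2 - 10)² - 204) = 8 + ((-8)² - 204) = 8 + (64 - 204) = 8 - 140 = -132)
(y + x(-19, -21))² = (-132 + (-6 - 1*(-21) + 2*(-19)))² = (-132 + (-6 + 21 - 38))² = (-132 - 23)² = (-155)² = 24025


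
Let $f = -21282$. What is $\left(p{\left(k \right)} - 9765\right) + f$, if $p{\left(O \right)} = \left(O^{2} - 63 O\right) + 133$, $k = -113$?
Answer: $-11026$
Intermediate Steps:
$p{\left(O \right)} = 133 + O^{2} - 63 O$
$\left(p{\left(k \right)} - 9765\right) + f = \left(\left(133 + \left(-113\right)^{2} - -7119\right) - 9765\right) - 21282 = \left(\left(133 + 12769 + 7119\right) - 9765\right) - 21282 = \left(20021 - 9765\right) - 21282 = 10256 - 21282 = -11026$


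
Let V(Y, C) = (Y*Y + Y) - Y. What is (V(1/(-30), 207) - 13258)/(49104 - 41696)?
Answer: -11932199/6667200 ≈ -1.7897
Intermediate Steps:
V(Y, C) = Y² (V(Y, C) = (Y² + Y) - Y = (Y + Y²) - Y = Y²)
(V(1/(-30), 207) - 13258)/(49104 - 41696) = ((1/(-30))² - 13258)/(49104 - 41696) = ((-1/30)² - 13258)/7408 = (1/900 - 13258)*(1/7408) = -11932199/900*1/7408 = -11932199/6667200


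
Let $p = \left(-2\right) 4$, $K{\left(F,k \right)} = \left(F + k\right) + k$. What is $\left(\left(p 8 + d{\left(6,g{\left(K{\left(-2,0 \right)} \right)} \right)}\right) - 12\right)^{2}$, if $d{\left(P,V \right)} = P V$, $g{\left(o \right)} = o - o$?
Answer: $5776$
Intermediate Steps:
$K{\left(F,k \right)} = F + 2 k$
$g{\left(o \right)} = 0$
$p = -8$
$\left(\left(p 8 + d{\left(6,g{\left(K{\left(-2,0 \right)} \right)} \right)}\right) - 12\right)^{2} = \left(\left(\left(-8\right) 8 + 6 \cdot 0\right) - 12\right)^{2} = \left(\left(-64 + 0\right) - 12\right)^{2} = \left(-64 - 12\right)^{2} = \left(-76\right)^{2} = 5776$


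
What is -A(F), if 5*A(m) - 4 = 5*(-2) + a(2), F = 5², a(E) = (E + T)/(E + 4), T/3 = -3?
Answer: 43/30 ≈ 1.4333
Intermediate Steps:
T = -9 (T = 3*(-3) = -9)
a(E) = (-9 + E)/(4 + E) (a(E) = (E - 9)/(E + 4) = (-9 + E)/(4 + E))
F = 25
A(m) = -43/30 (A(m) = ⅘ + (5*(-2) + (-9 + 2)/(4 + 2))/5 = ⅘ + (-10 - 7/6)/5 = ⅘ + (⅕)*(-67/6) = ⅘ - 67/30 = -43/30)
-A(F) = -1*(-43/30) = 43/30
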